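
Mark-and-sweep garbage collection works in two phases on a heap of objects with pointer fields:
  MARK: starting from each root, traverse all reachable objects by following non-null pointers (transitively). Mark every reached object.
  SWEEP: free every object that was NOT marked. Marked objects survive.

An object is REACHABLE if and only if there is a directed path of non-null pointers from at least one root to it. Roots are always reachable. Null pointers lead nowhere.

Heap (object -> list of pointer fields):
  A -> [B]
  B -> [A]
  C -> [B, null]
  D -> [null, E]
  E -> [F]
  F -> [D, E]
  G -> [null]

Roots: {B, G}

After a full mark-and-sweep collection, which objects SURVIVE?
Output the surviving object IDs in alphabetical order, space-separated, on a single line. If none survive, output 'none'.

Roots: B G
Mark B: refs=A, marked=B
Mark G: refs=null, marked=B G
Mark A: refs=B, marked=A B G
Unmarked (collected): C D E F

Answer: A B G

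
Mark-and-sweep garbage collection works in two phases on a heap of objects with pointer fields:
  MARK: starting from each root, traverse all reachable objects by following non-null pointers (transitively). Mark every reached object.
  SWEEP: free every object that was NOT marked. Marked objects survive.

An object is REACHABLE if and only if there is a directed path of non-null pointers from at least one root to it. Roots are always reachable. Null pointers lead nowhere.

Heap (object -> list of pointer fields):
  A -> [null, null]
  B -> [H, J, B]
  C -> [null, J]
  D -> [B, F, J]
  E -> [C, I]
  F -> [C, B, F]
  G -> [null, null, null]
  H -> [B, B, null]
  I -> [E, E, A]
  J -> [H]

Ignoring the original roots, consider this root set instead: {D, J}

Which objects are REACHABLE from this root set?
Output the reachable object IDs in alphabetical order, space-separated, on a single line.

Answer: B C D F H J

Derivation:
Roots: D J
Mark D: refs=B F J, marked=D
Mark J: refs=H, marked=D J
Mark B: refs=H J B, marked=B D J
Mark F: refs=C B F, marked=B D F J
Mark H: refs=B B null, marked=B D F H J
Mark C: refs=null J, marked=B C D F H J
Unmarked (collected): A E G I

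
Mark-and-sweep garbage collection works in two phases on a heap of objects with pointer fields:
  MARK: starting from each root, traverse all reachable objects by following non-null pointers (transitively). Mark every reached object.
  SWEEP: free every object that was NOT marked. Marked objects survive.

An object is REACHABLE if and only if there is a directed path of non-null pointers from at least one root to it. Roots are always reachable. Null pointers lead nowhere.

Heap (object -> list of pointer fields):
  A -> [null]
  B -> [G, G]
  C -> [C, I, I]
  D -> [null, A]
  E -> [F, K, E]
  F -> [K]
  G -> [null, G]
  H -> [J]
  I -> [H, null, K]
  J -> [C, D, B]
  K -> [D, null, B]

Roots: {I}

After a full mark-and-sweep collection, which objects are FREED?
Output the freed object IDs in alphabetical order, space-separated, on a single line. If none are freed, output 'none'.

Answer: E F

Derivation:
Roots: I
Mark I: refs=H null K, marked=I
Mark H: refs=J, marked=H I
Mark K: refs=D null B, marked=H I K
Mark J: refs=C D B, marked=H I J K
Mark D: refs=null A, marked=D H I J K
Mark B: refs=G G, marked=B D H I J K
Mark C: refs=C I I, marked=B C D H I J K
Mark A: refs=null, marked=A B C D H I J K
Mark G: refs=null G, marked=A B C D G H I J K
Unmarked (collected): E F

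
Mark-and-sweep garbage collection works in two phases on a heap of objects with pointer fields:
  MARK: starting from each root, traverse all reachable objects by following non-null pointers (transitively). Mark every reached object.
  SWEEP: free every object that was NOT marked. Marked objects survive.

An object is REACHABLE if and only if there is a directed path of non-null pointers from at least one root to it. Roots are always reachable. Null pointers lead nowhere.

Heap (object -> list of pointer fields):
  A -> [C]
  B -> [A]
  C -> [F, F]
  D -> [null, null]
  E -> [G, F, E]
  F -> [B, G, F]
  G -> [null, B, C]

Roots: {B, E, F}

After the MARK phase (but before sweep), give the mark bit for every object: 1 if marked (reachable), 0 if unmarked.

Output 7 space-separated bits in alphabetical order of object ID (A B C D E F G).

Answer: 1 1 1 0 1 1 1

Derivation:
Roots: B E F
Mark B: refs=A, marked=B
Mark E: refs=G F E, marked=B E
Mark F: refs=B G F, marked=B E F
Mark A: refs=C, marked=A B E F
Mark G: refs=null B C, marked=A B E F G
Mark C: refs=F F, marked=A B C E F G
Unmarked (collected): D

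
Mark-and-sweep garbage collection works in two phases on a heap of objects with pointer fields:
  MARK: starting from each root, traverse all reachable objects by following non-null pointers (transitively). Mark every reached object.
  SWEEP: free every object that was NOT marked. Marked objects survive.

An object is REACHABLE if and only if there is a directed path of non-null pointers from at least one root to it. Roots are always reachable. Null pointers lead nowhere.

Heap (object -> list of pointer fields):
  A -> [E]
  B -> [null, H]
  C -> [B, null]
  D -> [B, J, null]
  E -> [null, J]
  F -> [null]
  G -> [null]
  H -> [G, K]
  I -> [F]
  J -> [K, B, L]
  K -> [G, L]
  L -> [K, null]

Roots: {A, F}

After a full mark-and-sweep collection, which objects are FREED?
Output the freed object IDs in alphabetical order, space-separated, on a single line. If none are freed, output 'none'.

Answer: C D I

Derivation:
Roots: A F
Mark A: refs=E, marked=A
Mark F: refs=null, marked=A F
Mark E: refs=null J, marked=A E F
Mark J: refs=K B L, marked=A E F J
Mark K: refs=G L, marked=A E F J K
Mark B: refs=null H, marked=A B E F J K
Mark L: refs=K null, marked=A B E F J K L
Mark G: refs=null, marked=A B E F G J K L
Mark H: refs=G K, marked=A B E F G H J K L
Unmarked (collected): C D I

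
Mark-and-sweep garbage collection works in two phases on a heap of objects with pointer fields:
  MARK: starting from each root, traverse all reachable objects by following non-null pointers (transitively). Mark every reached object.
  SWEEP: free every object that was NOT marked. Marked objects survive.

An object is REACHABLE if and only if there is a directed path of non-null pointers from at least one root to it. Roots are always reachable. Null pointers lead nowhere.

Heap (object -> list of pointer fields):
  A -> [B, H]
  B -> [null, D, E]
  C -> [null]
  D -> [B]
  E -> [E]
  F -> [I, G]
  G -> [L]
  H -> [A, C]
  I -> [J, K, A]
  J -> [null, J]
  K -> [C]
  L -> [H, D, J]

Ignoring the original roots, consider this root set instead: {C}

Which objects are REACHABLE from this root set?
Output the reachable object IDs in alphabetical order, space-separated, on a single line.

Answer: C

Derivation:
Roots: C
Mark C: refs=null, marked=C
Unmarked (collected): A B D E F G H I J K L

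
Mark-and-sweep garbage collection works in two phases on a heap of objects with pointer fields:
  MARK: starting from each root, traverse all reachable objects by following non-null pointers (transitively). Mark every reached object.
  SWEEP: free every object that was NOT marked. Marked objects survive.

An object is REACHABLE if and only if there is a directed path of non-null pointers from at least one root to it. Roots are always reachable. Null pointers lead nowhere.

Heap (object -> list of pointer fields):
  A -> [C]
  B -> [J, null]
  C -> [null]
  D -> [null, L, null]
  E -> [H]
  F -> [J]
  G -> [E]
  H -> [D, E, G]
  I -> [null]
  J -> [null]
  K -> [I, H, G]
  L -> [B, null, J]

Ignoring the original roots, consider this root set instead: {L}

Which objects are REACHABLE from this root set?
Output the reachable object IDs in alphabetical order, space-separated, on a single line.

Answer: B J L

Derivation:
Roots: L
Mark L: refs=B null J, marked=L
Mark B: refs=J null, marked=B L
Mark J: refs=null, marked=B J L
Unmarked (collected): A C D E F G H I K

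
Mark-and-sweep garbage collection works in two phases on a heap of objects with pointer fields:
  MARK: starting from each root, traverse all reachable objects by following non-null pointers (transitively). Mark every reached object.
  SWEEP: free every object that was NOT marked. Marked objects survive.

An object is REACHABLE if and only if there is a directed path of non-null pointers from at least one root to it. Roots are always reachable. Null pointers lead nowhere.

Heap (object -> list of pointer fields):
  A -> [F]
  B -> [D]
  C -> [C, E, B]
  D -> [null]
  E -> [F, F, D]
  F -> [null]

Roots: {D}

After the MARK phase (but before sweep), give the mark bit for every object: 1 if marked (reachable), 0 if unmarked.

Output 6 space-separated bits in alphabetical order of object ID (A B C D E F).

Roots: D
Mark D: refs=null, marked=D
Unmarked (collected): A B C E F

Answer: 0 0 0 1 0 0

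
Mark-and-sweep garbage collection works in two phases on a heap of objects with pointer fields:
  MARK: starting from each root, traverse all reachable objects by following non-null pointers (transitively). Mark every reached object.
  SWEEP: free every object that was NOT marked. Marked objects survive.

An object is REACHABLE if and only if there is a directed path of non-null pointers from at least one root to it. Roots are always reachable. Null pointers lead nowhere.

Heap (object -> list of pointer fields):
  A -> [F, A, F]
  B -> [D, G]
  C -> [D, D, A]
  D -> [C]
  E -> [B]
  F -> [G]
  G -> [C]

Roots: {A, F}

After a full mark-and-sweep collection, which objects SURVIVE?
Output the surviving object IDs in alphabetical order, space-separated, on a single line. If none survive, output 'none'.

Answer: A C D F G

Derivation:
Roots: A F
Mark A: refs=F A F, marked=A
Mark F: refs=G, marked=A F
Mark G: refs=C, marked=A F G
Mark C: refs=D D A, marked=A C F G
Mark D: refs=C, marked=A C D F G
Unmarked (collected): B E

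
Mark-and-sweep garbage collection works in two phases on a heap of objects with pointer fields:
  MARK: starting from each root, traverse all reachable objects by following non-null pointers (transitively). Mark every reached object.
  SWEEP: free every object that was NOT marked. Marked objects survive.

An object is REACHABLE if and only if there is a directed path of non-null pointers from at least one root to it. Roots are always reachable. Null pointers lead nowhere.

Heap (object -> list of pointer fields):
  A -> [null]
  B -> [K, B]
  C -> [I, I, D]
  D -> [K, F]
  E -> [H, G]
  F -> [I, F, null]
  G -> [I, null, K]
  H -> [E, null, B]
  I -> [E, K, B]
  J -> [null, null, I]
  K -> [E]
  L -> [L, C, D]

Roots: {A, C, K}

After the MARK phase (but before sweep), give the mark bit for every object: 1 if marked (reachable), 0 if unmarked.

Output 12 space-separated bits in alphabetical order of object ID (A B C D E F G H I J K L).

Answer: 1 1 1 1 1 1 1 1 1 0 1 0

Derivation:
Roots: A C K
Mark A: refs=null, marked=A
Mark C: refs=I I D, marked=A C
Mark K: refs=E, marked=A C K
Mark I: refs=E K B, marked=A C I K
Mark D: refs=K F, marked=A C D I K
Mark E: refs=H G, marked=A C D E I K
Mark B: refs=K B, marked=A B C D E I K
Mark F: refs=I F null, marked=A B C D E F I K
Mark H: refs=E null B, marked=A B C D E F H I K
Mark G: refs=I null K, marked=A B C D E F G H I K
Unmarked (collected): J L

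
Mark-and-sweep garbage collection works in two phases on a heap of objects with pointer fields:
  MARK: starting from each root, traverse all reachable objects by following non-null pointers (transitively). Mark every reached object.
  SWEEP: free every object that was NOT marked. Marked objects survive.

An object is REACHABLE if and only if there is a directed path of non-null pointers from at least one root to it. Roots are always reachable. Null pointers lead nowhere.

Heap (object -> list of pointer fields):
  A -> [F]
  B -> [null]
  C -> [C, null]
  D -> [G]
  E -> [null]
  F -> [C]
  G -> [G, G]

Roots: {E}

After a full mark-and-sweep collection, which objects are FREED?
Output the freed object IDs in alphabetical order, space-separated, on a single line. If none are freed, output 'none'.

Answer: A B C D F G

Derivation:
Roots: E
Mark E: refs=null, marked=E
Unmarked (collected): A B C D F G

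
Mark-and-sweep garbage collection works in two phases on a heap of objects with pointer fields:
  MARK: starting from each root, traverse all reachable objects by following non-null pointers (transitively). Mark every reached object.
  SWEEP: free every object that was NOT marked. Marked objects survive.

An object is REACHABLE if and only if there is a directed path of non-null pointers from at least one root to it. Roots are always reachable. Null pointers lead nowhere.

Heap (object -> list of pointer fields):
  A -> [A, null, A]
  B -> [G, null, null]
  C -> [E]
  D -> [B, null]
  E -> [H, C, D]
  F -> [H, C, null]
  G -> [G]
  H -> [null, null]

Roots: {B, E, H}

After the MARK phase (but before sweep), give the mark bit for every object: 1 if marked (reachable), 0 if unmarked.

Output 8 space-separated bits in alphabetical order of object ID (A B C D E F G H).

Answer: 0 1 1 1 1 0 1 1

Derivation:
Roots: B E H
Mark B: refs=G null null, marked=B
Mark E: refs=H C D, marked=B E
Mark H: refs=null null, marked=B E H
Mark G: refs=G, marked=B E G H
Mark C: refs=E, marked=B C E G H
Mark D: refs=B null, marked=B C D E G H
Unmarked (collected): A F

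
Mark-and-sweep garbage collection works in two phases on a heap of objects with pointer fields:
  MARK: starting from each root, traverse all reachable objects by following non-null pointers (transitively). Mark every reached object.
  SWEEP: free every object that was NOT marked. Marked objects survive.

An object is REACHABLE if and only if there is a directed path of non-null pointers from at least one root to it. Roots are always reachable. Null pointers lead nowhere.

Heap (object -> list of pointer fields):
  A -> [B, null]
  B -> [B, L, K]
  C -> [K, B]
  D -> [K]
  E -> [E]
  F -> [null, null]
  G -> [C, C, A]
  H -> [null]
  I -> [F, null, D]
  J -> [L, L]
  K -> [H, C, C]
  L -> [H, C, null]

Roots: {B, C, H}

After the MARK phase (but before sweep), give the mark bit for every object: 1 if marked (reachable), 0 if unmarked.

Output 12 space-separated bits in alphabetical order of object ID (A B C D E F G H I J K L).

Roots: B C H
Mark B: refs=B L K, marked=B
Mark C: refs=K B, marked=B C
Mark H: refs=null, marked=B C H
Mark L: refs=H C null, marked=B C H L
Mark K: refs=H C C, marked=B C H K L
Unmarked (collected): A D E F G I J

Answer: 0 1 1 0 0 0 0 1 0 0 1 1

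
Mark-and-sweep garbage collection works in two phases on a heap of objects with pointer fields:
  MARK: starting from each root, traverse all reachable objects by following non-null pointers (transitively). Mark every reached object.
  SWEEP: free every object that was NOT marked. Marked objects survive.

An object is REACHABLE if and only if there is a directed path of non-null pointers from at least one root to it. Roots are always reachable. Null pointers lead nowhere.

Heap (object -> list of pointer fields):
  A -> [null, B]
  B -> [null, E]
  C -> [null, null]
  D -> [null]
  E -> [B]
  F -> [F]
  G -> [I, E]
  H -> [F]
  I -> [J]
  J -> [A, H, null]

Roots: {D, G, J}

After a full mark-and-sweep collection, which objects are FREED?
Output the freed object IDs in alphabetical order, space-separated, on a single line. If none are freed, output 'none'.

Roots: D G J
Mark D: refs=null, marked=D
Mark G: refs=I E, marked=D G
Mark J: refs=A H null, marked=D G J
Mark I: refs=J, marked=D G I J
Mark E: refs=B, marked=D E G I J
Mark A: refs=null B, marked=A D E G I J
Mark H: refs=F, marked=A D E G H I J
Mark B: refs=null E, marked=A B D E G H I J
Mark F: refs=F, marked=A B D E F G H I J
Unmarked (collected): C

Answer: C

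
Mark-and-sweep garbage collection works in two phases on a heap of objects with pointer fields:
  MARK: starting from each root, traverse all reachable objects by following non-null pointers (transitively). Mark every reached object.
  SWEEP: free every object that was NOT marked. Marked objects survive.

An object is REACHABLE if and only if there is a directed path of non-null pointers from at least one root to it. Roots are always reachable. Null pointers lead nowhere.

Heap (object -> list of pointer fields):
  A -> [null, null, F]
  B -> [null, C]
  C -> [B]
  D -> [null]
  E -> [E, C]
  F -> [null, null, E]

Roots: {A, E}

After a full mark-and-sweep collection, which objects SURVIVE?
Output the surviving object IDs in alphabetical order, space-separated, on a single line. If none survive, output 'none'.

Answer: A B C E F

Derivation:
Roots: A E
Mark A: refs=null null F, marked=A
Mark E: refs=E C, marked=A E
Mark F: refs=null null E, marked=A E F
Mark C: refs=B, marked=A C E F
Mark B: refs=null C, marked=A B C E F
Unmarked (collected): D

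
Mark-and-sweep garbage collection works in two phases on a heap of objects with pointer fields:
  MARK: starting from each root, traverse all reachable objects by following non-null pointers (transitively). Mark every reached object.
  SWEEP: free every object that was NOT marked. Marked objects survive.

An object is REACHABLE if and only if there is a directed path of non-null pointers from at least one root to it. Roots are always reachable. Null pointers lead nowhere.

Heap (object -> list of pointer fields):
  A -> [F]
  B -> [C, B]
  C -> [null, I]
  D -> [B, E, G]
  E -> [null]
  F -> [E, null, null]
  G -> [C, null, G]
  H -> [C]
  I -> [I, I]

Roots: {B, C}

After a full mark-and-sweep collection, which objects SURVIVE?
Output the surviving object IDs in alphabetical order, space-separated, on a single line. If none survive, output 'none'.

Roots: B C
Mark B: refs=C B, marked=B
Mark C: refs=null I, marked=B C
Mark I: refs=I I, marked=B C I
Unmarked (collected): A D E F G H

Answer: B C I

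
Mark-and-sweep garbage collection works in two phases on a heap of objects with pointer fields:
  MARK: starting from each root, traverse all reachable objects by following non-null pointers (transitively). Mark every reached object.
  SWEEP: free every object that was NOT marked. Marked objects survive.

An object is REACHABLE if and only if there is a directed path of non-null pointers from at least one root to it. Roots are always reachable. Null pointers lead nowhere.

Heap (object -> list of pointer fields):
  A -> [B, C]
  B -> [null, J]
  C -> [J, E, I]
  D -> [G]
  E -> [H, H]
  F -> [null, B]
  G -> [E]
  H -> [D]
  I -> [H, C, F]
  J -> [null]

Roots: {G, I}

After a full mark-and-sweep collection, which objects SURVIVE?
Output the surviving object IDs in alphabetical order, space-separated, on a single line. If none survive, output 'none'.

Answer: B C D E F G H I J

Derivation:
Roots: G I
Mark G: refs=E, marked=G
Mark I: refs=H C F, marked=G I
Mark E: refs=H H, marked=E G I
Mark H: refs=D, marked=E G H I
Mark C: refs=J E I, marked=C E G H I
Mark F: refs=null B, marked=C E F G H I
Mark D: refs=G, marked=C D E F G H I
Mark J: refs=null, marked=C D E F G H I J
Mark B: refs=null J, marked=B C D E F G H I J
Unmarked (collected): A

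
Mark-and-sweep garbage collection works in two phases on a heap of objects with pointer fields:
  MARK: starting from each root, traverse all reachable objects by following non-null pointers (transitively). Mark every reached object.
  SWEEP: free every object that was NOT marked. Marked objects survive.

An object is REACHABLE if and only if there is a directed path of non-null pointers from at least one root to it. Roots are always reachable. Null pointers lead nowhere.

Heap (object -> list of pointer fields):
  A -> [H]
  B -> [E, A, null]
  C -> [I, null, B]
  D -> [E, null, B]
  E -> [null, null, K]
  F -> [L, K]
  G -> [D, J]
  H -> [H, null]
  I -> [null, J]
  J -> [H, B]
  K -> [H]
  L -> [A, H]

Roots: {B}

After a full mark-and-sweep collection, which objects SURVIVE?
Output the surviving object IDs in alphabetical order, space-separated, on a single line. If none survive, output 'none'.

Answer: A B E H K

Derivation:
Roots: B
Mark B: refs=E A null, marked=B
Mark E: refs=null null K, marked=B E
Mark A: refs=H, marked=A B E
Mark K: refs=H, marked=A B E K
Mark H: refs=H null, marked=A B E H K
Unmarked (collected): C D F G I J L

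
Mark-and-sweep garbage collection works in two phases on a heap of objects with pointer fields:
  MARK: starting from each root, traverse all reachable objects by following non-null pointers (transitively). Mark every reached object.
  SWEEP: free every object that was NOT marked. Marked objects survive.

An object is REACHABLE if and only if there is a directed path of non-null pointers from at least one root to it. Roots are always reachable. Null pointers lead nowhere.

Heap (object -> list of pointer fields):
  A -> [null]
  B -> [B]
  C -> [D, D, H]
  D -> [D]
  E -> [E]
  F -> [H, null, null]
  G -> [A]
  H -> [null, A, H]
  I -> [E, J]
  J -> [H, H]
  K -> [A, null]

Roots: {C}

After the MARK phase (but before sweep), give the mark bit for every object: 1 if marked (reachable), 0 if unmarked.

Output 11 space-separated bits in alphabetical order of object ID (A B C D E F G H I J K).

Roots: C
Mark C: refs=D D H, marked=C
Mark D: refs=D, marked=C D
Mark H: refs=null A H, marked=C D H
Mark A: refs=null, marked=A C D H
Unmarked (collected): B E F G I J K

Answer: 1 0 1 1 0 0 0 1 0 0 0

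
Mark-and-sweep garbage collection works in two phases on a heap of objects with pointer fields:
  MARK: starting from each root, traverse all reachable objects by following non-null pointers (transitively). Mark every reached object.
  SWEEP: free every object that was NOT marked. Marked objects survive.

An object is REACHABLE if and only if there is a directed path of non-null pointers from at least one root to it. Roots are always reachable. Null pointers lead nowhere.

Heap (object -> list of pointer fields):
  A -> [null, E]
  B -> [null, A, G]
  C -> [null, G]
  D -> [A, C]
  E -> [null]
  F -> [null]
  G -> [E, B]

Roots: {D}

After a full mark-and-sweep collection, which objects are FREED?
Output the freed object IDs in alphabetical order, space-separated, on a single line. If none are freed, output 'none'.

Roots: D
Mark D: refs=A C, marked=D
Mark A: refs=null E, marked=A D
Mark C: refs=null G, marked=A C D
Mark E: refs=null, marked=A C D E
Mark G: refs=E B, marked=A C D E G
Mark B: refs=null A G, marked=A B C D E G
Unmarked (collected): F

Answer: F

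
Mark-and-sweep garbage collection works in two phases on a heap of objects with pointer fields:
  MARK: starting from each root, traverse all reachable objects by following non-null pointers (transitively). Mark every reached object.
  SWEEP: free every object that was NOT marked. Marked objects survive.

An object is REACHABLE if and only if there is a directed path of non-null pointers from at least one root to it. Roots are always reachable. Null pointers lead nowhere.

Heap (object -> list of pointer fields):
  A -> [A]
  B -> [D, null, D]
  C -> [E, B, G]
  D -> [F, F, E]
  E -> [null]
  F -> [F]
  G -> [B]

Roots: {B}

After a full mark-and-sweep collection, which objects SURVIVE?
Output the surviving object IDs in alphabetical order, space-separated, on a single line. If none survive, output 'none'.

Answer: B D E F

Derivation:
Roots: B
Mark B: refs=D null D, marked=B
Mark D: refs=F F E, marked=B D
Mark F: refs=F, marked=B D F
Mark E: refs=null, marked=B D E F
Unmarked (collected): A C G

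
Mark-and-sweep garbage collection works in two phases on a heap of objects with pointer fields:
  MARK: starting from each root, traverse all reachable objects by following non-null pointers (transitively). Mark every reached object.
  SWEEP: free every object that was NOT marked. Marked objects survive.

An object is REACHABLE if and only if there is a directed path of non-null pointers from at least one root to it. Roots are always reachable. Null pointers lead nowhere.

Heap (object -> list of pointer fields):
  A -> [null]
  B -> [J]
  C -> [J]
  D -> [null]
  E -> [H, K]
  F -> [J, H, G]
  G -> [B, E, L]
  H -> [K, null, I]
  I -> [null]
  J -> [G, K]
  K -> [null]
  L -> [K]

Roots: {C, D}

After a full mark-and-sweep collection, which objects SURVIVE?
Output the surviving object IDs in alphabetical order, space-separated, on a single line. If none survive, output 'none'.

Roots: C D
Mark C: refs=J, marked=C
Mark D: refs=null, marked=C D
Mark J: refs=G K, marked=C D J
Mark G: refs=B E L, marked=C D G J
Mark K: refs=null, marked=C D G J K
Mark B: refs=J, marked=B C D G J K
Mark E: refs=H K, marked=B C D E G J K
Mark L: refs=K, marked=B C D E G J K L
Mark H: refs=K null I, marked=B C D E G H J K L
Mark I: refs=null, marked=B C D E G H I J K L
Unmarked (collected): A F

Answer: B C D E G H I J K L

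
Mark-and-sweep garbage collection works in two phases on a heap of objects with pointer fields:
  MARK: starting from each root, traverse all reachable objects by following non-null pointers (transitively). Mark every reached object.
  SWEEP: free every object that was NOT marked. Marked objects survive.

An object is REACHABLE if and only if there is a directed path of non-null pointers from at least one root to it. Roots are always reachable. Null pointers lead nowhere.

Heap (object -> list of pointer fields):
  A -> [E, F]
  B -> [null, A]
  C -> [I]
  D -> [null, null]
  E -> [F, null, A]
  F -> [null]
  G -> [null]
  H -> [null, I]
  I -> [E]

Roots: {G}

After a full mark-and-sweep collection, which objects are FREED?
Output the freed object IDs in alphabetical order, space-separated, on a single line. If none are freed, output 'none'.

Roots: G
Mark G: refs=null, marked=G
Unmarked (collected): A B C D E F H I

Answer: A B C D E F H I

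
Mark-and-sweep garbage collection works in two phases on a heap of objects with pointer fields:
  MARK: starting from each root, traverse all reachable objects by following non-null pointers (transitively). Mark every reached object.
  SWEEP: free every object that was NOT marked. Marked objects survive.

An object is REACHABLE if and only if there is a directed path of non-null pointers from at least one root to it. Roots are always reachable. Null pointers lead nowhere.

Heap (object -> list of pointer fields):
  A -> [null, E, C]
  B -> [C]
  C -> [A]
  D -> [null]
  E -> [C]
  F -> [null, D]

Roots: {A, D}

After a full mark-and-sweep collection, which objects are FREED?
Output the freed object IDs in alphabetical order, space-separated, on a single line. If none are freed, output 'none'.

Roots: A D
Mark A: refs=null E C, marked=A
Mark D: refs=null, marked=A D
Mark E: refs=C, marked=A D E
Mark C: refs=A, marked=A C D E
Unmarked (collected): B F

Answer: B F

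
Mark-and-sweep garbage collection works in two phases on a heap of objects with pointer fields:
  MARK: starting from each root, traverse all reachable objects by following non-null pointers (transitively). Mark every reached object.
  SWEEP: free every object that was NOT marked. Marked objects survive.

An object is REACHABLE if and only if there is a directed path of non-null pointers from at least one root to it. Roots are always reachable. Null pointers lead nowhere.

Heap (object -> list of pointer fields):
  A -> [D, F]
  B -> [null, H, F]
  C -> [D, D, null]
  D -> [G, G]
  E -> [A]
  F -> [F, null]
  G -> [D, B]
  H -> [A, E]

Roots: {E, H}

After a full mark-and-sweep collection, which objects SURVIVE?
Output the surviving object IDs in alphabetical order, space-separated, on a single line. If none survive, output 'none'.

Answer: A B D E F G H

Derivation:
Roots: E H
Mark E: refs=A, marked=E
Mark H: refs=A E, marked=E H
Mark A: refs=D F, marked=A E H
Mark D: refs=G G, marked=A D E H
Mark F: refs=F null, marked=A D E F H
Mark G: refs=D B, marked=A D E F G H
Mark B: refs=null H F, marked=A B D E F G H
Unmarked (collected): C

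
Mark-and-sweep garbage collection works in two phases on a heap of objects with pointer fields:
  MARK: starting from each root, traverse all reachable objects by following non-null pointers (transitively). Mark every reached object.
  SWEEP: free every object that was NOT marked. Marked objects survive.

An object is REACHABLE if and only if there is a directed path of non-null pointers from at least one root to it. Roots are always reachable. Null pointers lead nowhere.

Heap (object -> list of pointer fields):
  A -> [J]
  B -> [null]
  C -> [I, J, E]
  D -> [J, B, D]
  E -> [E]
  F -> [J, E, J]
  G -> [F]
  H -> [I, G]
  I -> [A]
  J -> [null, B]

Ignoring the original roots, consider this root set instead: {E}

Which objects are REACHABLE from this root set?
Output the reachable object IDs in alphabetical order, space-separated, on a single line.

Roots: E
Mark E: refs=E, marked=E
Unmarked (collected): A B C D F G H I J

Answer: E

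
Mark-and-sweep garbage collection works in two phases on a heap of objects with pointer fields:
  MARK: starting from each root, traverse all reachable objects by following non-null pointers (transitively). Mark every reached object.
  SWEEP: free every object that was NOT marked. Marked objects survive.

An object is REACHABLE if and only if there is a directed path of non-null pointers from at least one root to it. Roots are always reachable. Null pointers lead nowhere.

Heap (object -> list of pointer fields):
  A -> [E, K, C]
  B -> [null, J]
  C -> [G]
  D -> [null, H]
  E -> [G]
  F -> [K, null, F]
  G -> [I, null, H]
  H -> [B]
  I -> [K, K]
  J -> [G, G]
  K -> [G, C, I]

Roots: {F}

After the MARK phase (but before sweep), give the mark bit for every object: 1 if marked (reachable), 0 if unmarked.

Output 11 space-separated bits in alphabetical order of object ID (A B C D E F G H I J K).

Answer: 0 1 1 0 0 1 1 1 1 1 1

Derivation:
Roots: F
Mark F: refs=K null F, marked=F
Mark K: refs=G C I, marked=F K
Mark G: refs=I null H, marked=F G K
Mark C: refs=G, marked=C F G K
Mark I: refs=K K, marked=C F G I K
Mark H: refs=B, marked=C F G H I K
Mark B: refs=null J, marked=B C F G H I K
Mark J: refs=G G, marked=B C F G H I J K
Unmarked (collected): A D E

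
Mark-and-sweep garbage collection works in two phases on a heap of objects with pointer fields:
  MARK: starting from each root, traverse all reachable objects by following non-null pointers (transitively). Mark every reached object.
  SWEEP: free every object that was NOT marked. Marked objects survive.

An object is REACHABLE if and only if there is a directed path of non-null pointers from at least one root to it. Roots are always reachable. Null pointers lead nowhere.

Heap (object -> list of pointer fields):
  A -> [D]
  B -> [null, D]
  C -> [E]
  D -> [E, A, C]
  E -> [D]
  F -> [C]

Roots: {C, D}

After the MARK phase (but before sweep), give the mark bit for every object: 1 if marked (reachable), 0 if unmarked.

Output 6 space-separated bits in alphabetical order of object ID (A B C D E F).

Answer: 1 0 1 1 1 0

Derivation:
Roots: C D
Mark C: refs=E, marked=C
Mark D: refs=E A C, marked=C D
Mark E: refs=D, marked=C D E
Mark A: refs=D, marked=A C D E
Unmarked (collected): B F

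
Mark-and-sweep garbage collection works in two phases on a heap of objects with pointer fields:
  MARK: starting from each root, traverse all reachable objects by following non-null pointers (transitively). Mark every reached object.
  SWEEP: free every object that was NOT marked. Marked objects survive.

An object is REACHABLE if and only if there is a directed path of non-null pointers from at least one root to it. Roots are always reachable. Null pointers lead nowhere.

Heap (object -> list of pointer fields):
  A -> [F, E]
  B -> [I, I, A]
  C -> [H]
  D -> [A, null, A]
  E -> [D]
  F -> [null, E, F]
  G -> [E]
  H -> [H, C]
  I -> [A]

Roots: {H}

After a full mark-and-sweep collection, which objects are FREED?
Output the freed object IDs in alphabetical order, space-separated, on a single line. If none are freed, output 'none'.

Roots: H
Mark H: refs=H C, marked=H
Mark C: refs=H, marked=C H
Unmarked (collected): A B D E F G I

Answer: A B D E F G I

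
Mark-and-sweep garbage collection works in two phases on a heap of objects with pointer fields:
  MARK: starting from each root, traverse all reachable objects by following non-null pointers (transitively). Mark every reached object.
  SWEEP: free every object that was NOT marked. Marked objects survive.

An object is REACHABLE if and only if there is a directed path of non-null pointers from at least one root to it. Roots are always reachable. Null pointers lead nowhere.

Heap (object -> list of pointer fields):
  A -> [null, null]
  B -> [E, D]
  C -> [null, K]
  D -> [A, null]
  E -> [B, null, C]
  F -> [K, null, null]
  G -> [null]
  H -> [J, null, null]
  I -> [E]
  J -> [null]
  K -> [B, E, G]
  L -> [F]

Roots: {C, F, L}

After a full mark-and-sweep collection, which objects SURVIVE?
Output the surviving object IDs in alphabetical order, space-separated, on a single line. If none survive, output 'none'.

Roots: C F L
Mark C: refs=null K, marked=C
Mark F: refs=K null null, marked=C F
Mark L: refs=F, marked=C F L
Mark K: refs=B E G, marked=C F K L
Mark B: refs=E D, marked=B C F K L
Mark E: refs=B null C, marked=B C E F K L
Mark G: refs=null, marked=B C E F G K L
Mark D: refs=A null, marked=B C D E F G K L
Mark A: refs=null null, marked=A B C D E F G K L
Unmarked (collected): H I J

Answer: A B C D E F G K L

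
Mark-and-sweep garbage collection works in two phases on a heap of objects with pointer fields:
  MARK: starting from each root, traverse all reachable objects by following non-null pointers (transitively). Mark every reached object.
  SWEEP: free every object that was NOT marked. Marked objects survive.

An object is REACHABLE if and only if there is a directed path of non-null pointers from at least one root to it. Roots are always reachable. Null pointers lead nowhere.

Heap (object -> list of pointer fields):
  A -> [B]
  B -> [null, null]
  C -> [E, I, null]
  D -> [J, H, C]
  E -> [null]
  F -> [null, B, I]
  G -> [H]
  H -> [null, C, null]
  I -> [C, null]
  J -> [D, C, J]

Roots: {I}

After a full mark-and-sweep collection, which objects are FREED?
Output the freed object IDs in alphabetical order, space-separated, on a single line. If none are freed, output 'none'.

Answer: A B D F G H J

Derivation:
Roots: I
Mark I: refs=C null, marked=I
Mark C: refs=E I null, marked=C I
Mark E: refs=null, marked=C E I
Unmarked (collected): A B D F G H J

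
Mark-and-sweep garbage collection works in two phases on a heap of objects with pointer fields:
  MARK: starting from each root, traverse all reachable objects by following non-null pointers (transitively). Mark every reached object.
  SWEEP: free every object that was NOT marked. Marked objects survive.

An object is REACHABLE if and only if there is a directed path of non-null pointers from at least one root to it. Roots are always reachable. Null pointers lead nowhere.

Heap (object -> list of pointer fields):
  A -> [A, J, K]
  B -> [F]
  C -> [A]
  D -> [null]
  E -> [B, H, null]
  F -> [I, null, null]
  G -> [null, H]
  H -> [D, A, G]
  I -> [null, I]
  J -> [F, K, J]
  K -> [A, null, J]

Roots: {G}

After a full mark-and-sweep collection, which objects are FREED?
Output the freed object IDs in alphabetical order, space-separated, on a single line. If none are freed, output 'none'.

Roots: G
Mark G: refs=null H, marked=G
Mark H: refs=D A G, marked=G H
Mark D: refs=null, marked=D G H
Mark A: refs=A J K, marked=A D G H
Mark J: refs=F K J, marked=A D G H J
Mark K: refs=A null J, marked=A D G H J K
Mark F: refs=I null null, marked=A D F G H J K
Mark I: refs=null I, marked=A D F G H I J K
Unmarked (collected): B C E

Answer: B C E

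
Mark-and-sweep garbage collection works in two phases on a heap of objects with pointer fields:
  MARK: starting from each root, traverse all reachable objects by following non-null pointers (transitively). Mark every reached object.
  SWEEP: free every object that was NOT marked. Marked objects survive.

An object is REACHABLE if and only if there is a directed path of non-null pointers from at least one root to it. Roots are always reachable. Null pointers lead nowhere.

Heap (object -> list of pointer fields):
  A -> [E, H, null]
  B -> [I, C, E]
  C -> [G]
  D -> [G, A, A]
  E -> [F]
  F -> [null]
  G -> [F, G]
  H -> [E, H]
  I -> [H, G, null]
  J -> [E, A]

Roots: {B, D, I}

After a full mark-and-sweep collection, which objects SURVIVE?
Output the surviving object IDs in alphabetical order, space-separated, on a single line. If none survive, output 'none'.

Roots: B D I
Mark B: refs=I C E, marked=B
Mark D: refs=G A A, marked=B D
Mark I: refs=H G null, marked=B D I
Mark C: refs=G, marked=B C D I
Mark E: refs=F, marked=B C D E I
Mark G: refs=F G, marked=B C D E G I
Mark A: refs=E H null, marked=A B C D E G I
Mark H: refs=E H, marked=A B C D E G H I
Mark F: refs=null, marked=A B C D E F G H I
Unmarked (collected): J

Answer: A B C D E F G H I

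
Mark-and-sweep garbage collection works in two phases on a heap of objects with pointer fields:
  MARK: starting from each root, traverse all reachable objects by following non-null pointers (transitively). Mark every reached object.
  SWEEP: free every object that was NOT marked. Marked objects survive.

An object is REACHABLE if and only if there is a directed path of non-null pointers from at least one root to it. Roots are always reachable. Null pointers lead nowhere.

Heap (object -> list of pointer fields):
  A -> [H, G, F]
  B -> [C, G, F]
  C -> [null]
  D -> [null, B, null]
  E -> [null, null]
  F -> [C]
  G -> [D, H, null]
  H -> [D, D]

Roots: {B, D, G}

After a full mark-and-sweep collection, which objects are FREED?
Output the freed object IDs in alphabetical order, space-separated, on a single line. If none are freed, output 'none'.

Answer: A E

Derivation:
Roots: B D G
Mark B: refs=C G F, marked=B
Mark D: refs=null B null, marked=B D
Mark G: refs=D H null, marked=B D G
Mark C: refs=null, marked=B C D G
Mark F: refs=C, marked=B C D F G
Mark H: refs=D D, marked=B C D F G H
Unmarked (collected): A E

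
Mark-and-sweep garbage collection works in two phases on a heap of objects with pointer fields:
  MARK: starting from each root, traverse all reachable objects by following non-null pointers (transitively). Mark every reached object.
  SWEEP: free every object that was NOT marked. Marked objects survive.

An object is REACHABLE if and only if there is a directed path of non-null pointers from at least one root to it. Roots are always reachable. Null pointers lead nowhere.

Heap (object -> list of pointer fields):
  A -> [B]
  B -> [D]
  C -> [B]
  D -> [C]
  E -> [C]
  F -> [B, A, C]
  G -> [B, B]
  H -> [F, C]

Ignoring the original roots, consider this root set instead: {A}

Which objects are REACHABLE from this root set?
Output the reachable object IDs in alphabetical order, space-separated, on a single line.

Roots: A
Mark A: refs=B, marked=A
Mark B: refs=D, marked=A B
Mark D: refs=C, marked=A B D
Mark C: refs=B, marked=A B C D
Unmarked (collected): E F G H

Answer: A B C D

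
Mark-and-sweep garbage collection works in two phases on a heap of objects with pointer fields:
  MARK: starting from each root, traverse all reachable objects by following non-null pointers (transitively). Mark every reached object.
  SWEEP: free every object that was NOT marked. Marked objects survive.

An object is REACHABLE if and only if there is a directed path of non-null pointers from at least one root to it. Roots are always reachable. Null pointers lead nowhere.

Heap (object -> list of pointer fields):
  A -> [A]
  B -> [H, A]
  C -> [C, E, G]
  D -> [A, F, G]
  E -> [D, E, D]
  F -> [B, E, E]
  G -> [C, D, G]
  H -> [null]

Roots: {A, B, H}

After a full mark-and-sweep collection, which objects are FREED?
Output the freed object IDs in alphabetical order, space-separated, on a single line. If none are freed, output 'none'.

Answer: C D E F G

Derivation:
Roots: A B H
Mark A: refs=A, marked=A
Mark B: refs=H A, marked=A B
Mark H: refs=null, marked=A B H
Unmarked (collected): C D E F G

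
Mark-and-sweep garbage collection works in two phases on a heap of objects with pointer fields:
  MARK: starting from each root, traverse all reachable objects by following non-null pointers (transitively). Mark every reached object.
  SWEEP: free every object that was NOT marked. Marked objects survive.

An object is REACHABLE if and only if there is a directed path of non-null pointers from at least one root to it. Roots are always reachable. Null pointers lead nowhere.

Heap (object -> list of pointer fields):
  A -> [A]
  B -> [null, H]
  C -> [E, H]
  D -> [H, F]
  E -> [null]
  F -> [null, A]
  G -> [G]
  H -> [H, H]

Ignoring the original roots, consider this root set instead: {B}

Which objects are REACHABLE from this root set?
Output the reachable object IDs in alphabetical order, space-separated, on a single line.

Roots: B
Mark B: refs=null H, marked=B
Mark H: refs=H H, marked=B H
Unmarked (collected): A C D E F G

Answer: B H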